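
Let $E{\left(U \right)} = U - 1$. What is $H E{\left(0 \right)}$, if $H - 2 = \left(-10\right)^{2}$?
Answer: $-102$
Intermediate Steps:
$E{\left(U \right)} = -1 + U$ ($E{\left(U \right)} = U - 1 = -1 + U$)
$H = 102$ ($H = 2 + \left(-10\right)^{2} = 2 + 100 = 102$)
$H E{\left(0 \right)} = 102 \left(-1 + 0\right) = 102 \left(-1\right) = -102$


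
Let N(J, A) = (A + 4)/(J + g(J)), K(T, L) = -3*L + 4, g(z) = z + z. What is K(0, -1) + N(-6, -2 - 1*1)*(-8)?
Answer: 67/9 ≈ 7.4444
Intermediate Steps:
g(z) = 2*z
K(T, L) = 4 - 3*L
N(J, A) = (4 + A)/(3*J) (N(J, A) = (A + 4)/(J + 2*J) = (4 + A)/((3*J)) = (4 + A)*(1/(3*J)) = (4 + A)/(3*J))
K(0, -1) + N(-6, -2 - 1*1)*(-8) = (4 - 3*(-1)) + ((⅓)*(4 + (-2 - 1*1))/(-6))*(-8) = (4 + 3) + ((⅓)*(-⅙)*(4 + (-2 - 1)))*(-8) = 7 + ((⅓)*(-⅙)*(4 - 3))*(-8) = 7 + ((⅓)*(-⅙)*1)*(-8) = 7 - 1/18*(-8) = 7 + 4/9 = 67/9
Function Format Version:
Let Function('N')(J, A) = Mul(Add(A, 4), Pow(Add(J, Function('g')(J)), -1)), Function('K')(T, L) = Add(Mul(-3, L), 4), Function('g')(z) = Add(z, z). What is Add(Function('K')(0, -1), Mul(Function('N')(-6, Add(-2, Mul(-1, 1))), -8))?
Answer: Rational(67, 9) ≈ 7.4444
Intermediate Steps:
Function('g')(z) = Mul(2, z)
Function('K')(T, L) = Add(4, Mul(-3, L))
Function('N')(J, A) = Mul(Rational(1, 3), Pow(J, -1), Add(4, A)) (Function('N')(J, A) = Mul(Add(A, 4), Pow(Add(J, Mul(2, J)), -1)) = Mul(Add(4, A), Pow(Mul(3, J), -1)) = Mul(Add(4, A), Mul(Rational(1, 3), Pow(J, -1))) = Mul(Rational(1, 3), Pow(J, -1), Add(4, A)))
Add(Function('K')(0, -1), Mul(Function('N')(-6, Add(-2, Mul(-1, 1))), -8)) = Add(Add(4, Mul(-3, -1)), Mul(Mul(Rational(1, 3), Pow(-6, -1), Add(4, Add(-2, Mul(-1, 1)))), -8)) = Add(Add(4, 3), Mul(Mul(Rational(1, 3), Rational(-1, 6), Add(4, Add(-2, -1))), -8)) = Add(7, Mul(Mul(Rational(1, 3), Rational(-1, 6), Add(4, -3)), -8)) = Add(7, Mul(Mul(Rational(1, 3), Rational(-1, 6), 1), -8)) = Add(7, Mul(Rational(-1, 18), -8)) = Add(7, Rational(4, 9)) = Rational(67, 9)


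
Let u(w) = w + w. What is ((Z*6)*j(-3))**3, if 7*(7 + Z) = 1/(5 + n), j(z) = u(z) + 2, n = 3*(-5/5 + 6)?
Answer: 202675767624/42875 ≈ 4.7271e+6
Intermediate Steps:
u(w) = 2*w
n = 15 (n = 3*(-5*1/5 + 6) = 3*(-1 + 6) = 3*5 = 15)
j(z) = 2 + 2*z (j(z) = 2*z + 2 = 2 + 2*z)
Z = -979/140 (Z = -7 + 1/(7*(5 + 15)) = -7 + (1/7)/20 = -7 + (1/7)*(1/20) = -7 + 1/140 = -979/140 ≈ -6.9929)
((Z*6)*j(-3))**3 = ((-979/140*6)*(2 + 2*(-3)))**3 = (-2937*(2 - 6)/70)**3 = (-2937/70*(-4))**3 = (5874/35)**3 = 202675767624/42875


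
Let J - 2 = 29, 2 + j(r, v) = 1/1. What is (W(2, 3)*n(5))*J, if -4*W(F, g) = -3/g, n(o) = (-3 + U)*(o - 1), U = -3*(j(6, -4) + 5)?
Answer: -465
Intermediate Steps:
j(r, v) = -1 (j(r, v) = -2 + 1/1 = -2 + 1 = -1)
J = 31 (J = 2 + 29 = 31)
U = -12 (U = -3*(-1 + 5) = -3*4 = -12)
n(o) = 15 - 15*o (n(o) = (-3 - 12)*(o - 1) = -15*(-1 + o) = 15 - 15*o)
W(F, g) = 3/(4*g) (W(F, g) = -(-3)/(4*g) = 3/(4*g))
(W(2, 3)*n(5))*J = (((¾)/3)*(15 - 15*5))*31 = (((¾)*(⅓))*(15 - 75))*31 = ((¼)*(-60))*31 = -15*31 = -465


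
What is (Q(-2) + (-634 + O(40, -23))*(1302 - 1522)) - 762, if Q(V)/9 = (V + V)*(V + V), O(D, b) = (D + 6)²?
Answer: -326658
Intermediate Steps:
O(D, b) = (6 + D)²
Q(V) = 36*V² (Q(V) = 9*((V + V)*(V + V)) = 9*((2*V)*(2*V)) = 9*(4*V²) = 36*V²)
(Q(-2) + (-634 + O(40, -23))*(1302 - 1522)) - 762 = (36*(-2)² + (-634 + (6 + 40)²)*(1302 - 1522)) - 762 = (36*4 + (-634 + 46²)*(-220)) - 762 = (144 + (-634 + 2116)*(-220)) - 762 = (144 + 1482*(-220)) - 762 = (144 - 326040) - 762 = -325896 - 762 = -326658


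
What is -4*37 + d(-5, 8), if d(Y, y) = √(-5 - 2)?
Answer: -148 + I*√7 ≈ -148.0 + 2.6458*I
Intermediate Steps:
d(Y, y) = I*√7 (d(Y, y) = √(-7) = I*√7)
-4*37 + d(-5, 8) = -4*37 + I*√7 = -148 + I*√7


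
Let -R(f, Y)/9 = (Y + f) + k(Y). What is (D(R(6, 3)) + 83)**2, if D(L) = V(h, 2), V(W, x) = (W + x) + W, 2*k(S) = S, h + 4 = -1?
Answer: 5625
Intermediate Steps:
h = -5 (h = -4 - 1 = -5)
k(S) = S/2
V(W, x) = x + 2*W
R(f, Y) = -9*f - 27*Y/2 (R(f, Y) = -9*((Y + f) + Y/2) = -9*(f + 3*Y/2) = -9*f - 27*Y/2)
D(L) = -8 (D(L) = 2 + 2*(-5) = 2 - 10 = -8)
(D(R(6, 3)) + 83)**2 = (-8 + 83)**2 = 75**2 = 5625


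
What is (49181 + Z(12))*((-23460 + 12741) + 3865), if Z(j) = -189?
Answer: -335791168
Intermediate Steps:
(49181 + Z(12))*((-23460 + 12741) + 3865) = (49181 - 189)*((-23460 + 12741) + 3865) = 48992*(-10719 + 3865) = 48992*(-6854) = -335791168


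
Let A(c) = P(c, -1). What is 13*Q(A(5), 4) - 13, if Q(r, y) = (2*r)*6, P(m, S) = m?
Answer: 767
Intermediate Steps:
A(c) = c
Q(r, y) = 12*r
13*Q(A(5), 4) - 13 = 13*(12*5) - 13 = 13*60 - 13 = 780 - 13 = 767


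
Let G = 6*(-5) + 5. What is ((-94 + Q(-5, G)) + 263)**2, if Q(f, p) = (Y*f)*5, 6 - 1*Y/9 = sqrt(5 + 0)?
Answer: 1647886 - 531450*sqrt(5) ≈ 4.5953e+5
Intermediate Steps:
G = -25 (G = -30 + 5 = -25)
Y = 54 - 9*sqrt(5) (Y = 54 - 9*sqrt(5 + 0) = 54 - 9*sqrt(5) ≈ 33.875)
Q(f, p) = 5*f*(54 - 9*sqrt(5)) (Q(f, p) = ((54 - 9*sqrt(5))*f)*5 = (f*(54 - 9*sqrt(5)))*5 = 5*f*(54 - 9*sqrt(5)))
((-94 + Q(-5, G)) + 263)**2 = ((-94 + 45*(-5)*(6 - sqrt(5))) + 263)**2 = ((-94 + (-1350 + 225*sqrt(5))) + 263)**2 = ((-1444 + 225*sqrt(5)) + 263)**2 = (-1181 + 225*sqrt(5))**2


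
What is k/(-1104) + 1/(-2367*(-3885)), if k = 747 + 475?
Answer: -1872876731/1692026280 ≈ -1.1069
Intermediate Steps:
k = 1222
k/(-1104) + 1/(-2367*(-3885)) = 1222/(-1104) + 1/(-2367*(-3885)) = 1222*(-1/1104) - 1/2367*(-1/3885) = -611/552 + 1/9195795 = -1872876731/1692026280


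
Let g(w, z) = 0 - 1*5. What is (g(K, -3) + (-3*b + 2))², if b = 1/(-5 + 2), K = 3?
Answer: 4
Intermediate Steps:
b = -⅓ (b = 1/(-3) = -⅓ ≈ -0.33333)
g(w, z) = -5 (g(w, z) = 0 - 5 = -5)
(g(K, -3) + (-3*b + 2))² = (-5 + (-3*(-⅓) + 2))² = (-5 + (1 + 2))² = (-5 + 3)² = (-2)² = 4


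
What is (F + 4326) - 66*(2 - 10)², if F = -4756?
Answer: -4654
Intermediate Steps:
(F + 4326) - 66*(2 - 10)² = (-4756 + 4326) - 66*(2 - 10)² = -430 - 66*(-8)² = -430 - 66*64 = -430 - 4224 = -4654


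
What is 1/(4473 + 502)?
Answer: 1/4975 ≈ 0.00020101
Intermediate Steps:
1/(4473 + 502) = 1/4975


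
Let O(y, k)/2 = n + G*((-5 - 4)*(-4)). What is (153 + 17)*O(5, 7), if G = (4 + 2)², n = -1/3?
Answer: 1321580/3 ≈ 4.4053e+5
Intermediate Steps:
n = -⅓ (n = -1*⅓ = -⅓ ≈ -0.33333)
G = 36 (G = 6² = 36)
O(y, k) = 7774/3 (O(y, k) = 2*(-⅓ + 36*((-5 - 4)*(-4))) = 2*(-⅓ + 36*(-9*(-4))) = 2*(-⅓ + 36*36) = 2*(-⅓ + 1296) = 2*(3887/3) = 7774/3)
(153 + 17)*O(5, 7) = (153 + 17)*(7774/3) = 170*(7774/3) = 1321580/3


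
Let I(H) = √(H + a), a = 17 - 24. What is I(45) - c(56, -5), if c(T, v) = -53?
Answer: 53 + √38 ≈ 59.164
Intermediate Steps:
a = -7
I(H) = √(-7 + H) (I(H) = √(H - 7) = √(-7 + H))
I(45) - c(56, -5) = √(-7 + 45) - 1*(-53) = √38 + 53 = 53 + √38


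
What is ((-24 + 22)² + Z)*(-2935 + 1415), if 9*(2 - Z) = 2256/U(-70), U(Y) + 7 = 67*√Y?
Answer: -64711840/7089 - 4030720*I*√70/49623 ≈ -9128.5 - 679.59*I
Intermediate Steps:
U(Y) = -7 + 67*√Y
Z = 2 - 752/(3*(-7 + 67*I*√70)) (Z = 2 - 752/(3*(-7 + 67*√(-70))) = 2 - 752/(3*(-7 + 67*(I*√70))) = 2 - 752/(3*(-7 + 67*I*√70)) ≈ 2.0056 + 0.4471*I)
((-24 + 22)² + Z)*(-2935 + 1415) = ((-24 + 22)² + (270134/134691 + 50384*I*√70/942837))*(-2935 + 1415) = ((-2)² + (270134/134691 + 50384*I*√70/942837))*(-1520) = (4 + (270134/134691 + 50384*I*√70/942837))*(-1520) = (808898/134691 + 50384*I*√70/942837)*(-1520) = -64711840/7089 - 4030720*I*√70/49623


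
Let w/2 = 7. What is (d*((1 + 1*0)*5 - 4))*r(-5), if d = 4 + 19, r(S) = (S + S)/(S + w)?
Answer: -230/9 ≈ -25.556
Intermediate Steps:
w = 14 (w = 2*7 = 14)
r(S) = 2*S/(14 + S) (r(S) = (S + S)/(S + 14) = (2*S)/(14 + S) = 2*S/(14 + S))
d = 23
(d*((1 + 1*0)*5 - 4))*r(-5) = (23*((1 + 1*0)*5 - 4))*(2*(-5)/(14 - 5)) = (23*((1 + 0)*5 - 4))*(2*(-5)/9) = (23*(1*5 - 4))*(2*(-5)*(1/9)) = (23*(5 - 4))*(-10/9) = (23*1)*(-10/9) = 23*(-10/9) = -230/9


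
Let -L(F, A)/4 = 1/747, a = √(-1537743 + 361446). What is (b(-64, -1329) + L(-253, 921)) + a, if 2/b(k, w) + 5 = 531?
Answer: -305/196461 + I*√1176297 ≈ -0.0015525 + 1084.6*I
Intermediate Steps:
b(k, w) = 1/263 (b(k, w) = 2/(-5 + 531) = 2/526 = 2*(1/526) = 1/263)
a = I*√1176297 (a = √(-1176297) = I*√1176297 ≈ 1084.6*I)
L(F, A) = -4/747
(b(-64, -1329) + L(-253, 921)) + a = (1/263 - 4/747) + I*√1176297 = -305/196461 + I*√1176297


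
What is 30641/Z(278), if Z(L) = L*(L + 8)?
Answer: 2357/6116 ≈ 0.38538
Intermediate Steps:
Z(L) = L*(8 + L)
30641/Z(278) = 30641/((278*(8 + 278))) = 30641/((278*286)) = 30641/79508 = 30641*(1/79508) = 2357/6116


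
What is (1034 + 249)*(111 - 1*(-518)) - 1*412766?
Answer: 394241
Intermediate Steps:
(1034 + 249)*(111 - 1*(-518)) - 1*412766 = 1283*(111 + 518) - 412766 = 1283*629 - 412766 = 807007 - 412766 = 394241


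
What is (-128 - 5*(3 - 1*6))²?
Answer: 12769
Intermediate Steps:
(-128 - 5*(3 - 1*6))² = (-128 - 5*(3 - 6))² = (-128 - 5*(-3))² = (-128 + 15)² = (-113)² = 12769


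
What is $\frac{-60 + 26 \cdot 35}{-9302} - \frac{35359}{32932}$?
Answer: $- \frac{178450809}{153166732} \approx -1.1651$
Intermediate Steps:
$\frac{-60 + 26 \cdot 35}{-9302} - \frac{35359}{32932} = \left(-60 + 910\right) \left(- \frac{1}{9302}\right) - \frac{35359}{32932} = 850 \left(- \frac{1}{9302}\right) - \frac{35359}{32932} = - \frac{425}{4651} - \frac{35359}{32932} = - \frac{178450809}{153166732}$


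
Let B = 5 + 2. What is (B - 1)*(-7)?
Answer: -42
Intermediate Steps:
B = 7
(B - 1)*(-7) = (7 - 1)*(-7) = 6*(-7) = -42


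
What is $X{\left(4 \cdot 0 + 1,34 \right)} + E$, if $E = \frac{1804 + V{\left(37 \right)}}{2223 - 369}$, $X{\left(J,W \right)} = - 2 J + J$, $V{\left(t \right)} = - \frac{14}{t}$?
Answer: $- \frac{932}{34299} \approx -0.027173$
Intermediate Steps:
$X{\left(J,W \right)} = - J$
$E = \frac{33367}{34299}$ ($E = \frac{1804 - \frac{14}{37}}{2223 - 369} = \frac{1804 - \frac{14}{37}}{1854} = \left(1804 - \frac{14}{37}\right) \frac{1}{1854} = \frac{66734}{37} \cdot \frac{1}{1854} = \frac{33367}{34299} \approx 0.97283$)
$X{\left(4 \cdot 0 + 1,34 \right)} + E = - (4 \cdot 0 + 1) + \frac{33367}{34299} = - (0 + 1) + \frac{33367}{34299} = \left(-1\right) 1 + \frac{33367}{34299} = -1 + \frac{33367}{34299} = - \frac{932}{34299}$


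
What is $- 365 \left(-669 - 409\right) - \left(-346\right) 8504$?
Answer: $3335854$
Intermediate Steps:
$- 365 \left(-669 - 409\right) - \left(-346\right) 8504 = \left(-365\right) \left(-1078\right) - -2942384 = 393470 + 2942384 = 3335854$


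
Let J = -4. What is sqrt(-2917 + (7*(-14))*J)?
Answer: 5*I*sqrt(101) ≈ 50.249*I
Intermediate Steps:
sqrt(-2917 + (7*(-14))*J) = sqrt(-2917 + (7*(-14))*(-4)) = sqrt(-2917 - 98*(-4)) = sqrt(-2917 + 392) = sqrt(-2525) = 5*I*sqrt(101)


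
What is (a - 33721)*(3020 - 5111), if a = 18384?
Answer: 32069667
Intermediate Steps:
(a - 33721)*(3020 - 5111) = (18384 - 33721)*(3020 - 5111) = -15337*(-2091) = 32069667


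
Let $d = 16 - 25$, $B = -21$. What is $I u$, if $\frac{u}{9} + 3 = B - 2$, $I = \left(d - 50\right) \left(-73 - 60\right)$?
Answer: $-1836198$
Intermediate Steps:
$d = -9$ ($d = 16 - 25 = -9$)
$I = 7847$ ($I = \left(-9 - 50\right) \left(-73 - 60\right) = \left(-59\right) \left(-133\right) = 7847$)
$u = -234$ ($u = -27 + 9 \left(-21 - 2\right) = -27 + 9 \left(-23\right) = -27 - 207 = -234$)
$I u = 7847 \left(-234\right) = -1836198$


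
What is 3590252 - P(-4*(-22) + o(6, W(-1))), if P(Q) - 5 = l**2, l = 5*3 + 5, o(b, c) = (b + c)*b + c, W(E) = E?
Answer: 3589847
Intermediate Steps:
o(b, c) = c + b*(b + c) (o(b, c) = b*(b + c) + c = c + b*(b + c))
l = 20 (l = 15 + 5 = 20)
P(Q) = 405 (P(Q) = 5 + 20**2 = 5 + 400 = 405)
3590252 - P(-4*(-22) + o(6, W(-1))) = 3590252 - 1*405 = 3590252 - 405 = 3589847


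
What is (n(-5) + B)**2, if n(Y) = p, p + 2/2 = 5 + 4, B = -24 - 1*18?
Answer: 1156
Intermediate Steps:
B = -42 (B = -24 - 18 = -42)
p = 8 (p = -1 + (5 + 4) = -1 + 9 = 8)
n(Y) = 8
(n(-5) + B)**2 = (8 - 42)**2 = (-34)**2 = 1156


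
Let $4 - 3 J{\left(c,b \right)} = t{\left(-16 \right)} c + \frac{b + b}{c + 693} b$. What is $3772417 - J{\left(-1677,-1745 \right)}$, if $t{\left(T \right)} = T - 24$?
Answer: $\frac{5598043859}{1476} \approx 3.7927 \cdot 10^{6}$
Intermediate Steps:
$t{\left(T \right)} = -24 + T$ ($t{\left(T \right)} = T - 24 = -24 + T$)
$J{\left(c,b \right)} = \frac{4}{3} + \frac{40 c}{3} - \frac{2 b^{2}}{3 \left(693 + c\right)}$ ($J{\left(c,b \right)} = \frac{4}{3} - \frac{\left(-24 - 16\right) c + \frac{b + b}{c + 693} b}{3} = \frac{4}{3} - \frac{- 40 c + \frac{2 b}{693 + c} b}{3} = \frac{4}{3} - \frac{- 40 c + \frac{2 b^{2}}{693 + c}}{3} = \frac{4}{3} - \left(- \frac{40 c}{3} + \frac{2 b^{2}}{3 \left(693 + c\right)}\right) = \frac{4}{3} + \frac{40 c}{3} - \frac{2 b^{2}}{3 \left(693 + c\right)}$)
$3772417 - J{\left(-1677,-1745 \right)} = 3772417 - \frac{2 \left(1386 - \left(-1745\right)^{2} + 20 \left(-1677\right)^{2} + 13862 \left(-1677\right)\right)}{3 \left(693 - 1677\right)} = 3772417 - \frac{2 \left(1386 - 3045025 + 20 \cdot 2812329 - 23246574\right)}{3 \left(-984\right)} = 3772417 - \frac{2}{3} \left(- \frac{1}{984}\right) \left(1386 - 3045025 + 56246580 - 23246574\right) = 3772417 - \frac{2}{3} \left(- \frac{1}{984}\right) 29956367 = 3772417 - - \frac{29956367}{1476} = 3772417 + \frac{29956367}{1476} = \frac{5598043859}{1476}$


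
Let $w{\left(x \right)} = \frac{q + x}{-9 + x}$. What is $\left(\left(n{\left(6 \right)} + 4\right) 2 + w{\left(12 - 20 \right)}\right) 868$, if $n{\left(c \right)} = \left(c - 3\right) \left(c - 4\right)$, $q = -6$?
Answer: $\frac{307272}{17} \approx 18075.0$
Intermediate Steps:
$n{\left(c \right)} = \left(-4 + c\right) \left(-3 + c\right)$ ($n{\left(c \right)} = \left(-3 + c\right) \left(-4 + c\right) = \left(-4 + c\right) \left(-3 + c\right)$)
$w{\left(x \right)} = \frac{-6 + x}{-9 + x}$
$\left(\left(n{\left(6 \right)} + 4\right) 2 + w{\left(12 - 20 \right)}\right) 868 = \left(\left(\left(12 + 6^{2} - 42\right) + 4\right) 2 + \frac{-6 + \left(12 - 20\right)}{-9 + \left(12 - 20\right)}\right) 868 = \left(\left(\left(12 + 36 - 42\right) + 4\right) 2 + \frac{-6 + \left(12 - 20\right)}{-9 + \left(12 - 20\right)}\right) 868 = \left(\left(6 + 4\right) 2 + \frac{-6 - 8}{-9 - 8}\right) 868 = \left(10 \cdot 2 + \frac{1}{-17} \left(-14\right)\right) 868 = \left(20 - - \frac{14}{17}\right) 868 = \left(20 + \frac{14}{17}\right) 868 = \frac{354}{17} \cdot 868 = \frac{307272}{17}$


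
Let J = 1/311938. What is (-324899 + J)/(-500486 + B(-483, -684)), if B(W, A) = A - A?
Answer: 101348344261/156120601868 ≈ 0.64917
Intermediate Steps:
J = 1/311938 ≈ 3.2058e-6
B(W, A) = 0
(-324899 + J)/(-500486 + B(-483, -684)) = (-324899 + 1/311938)/(-500486 + 0) = -101348344261/311938/(-500486) = -101348344261/311938*(-1/500486) = 101348344261/156120601868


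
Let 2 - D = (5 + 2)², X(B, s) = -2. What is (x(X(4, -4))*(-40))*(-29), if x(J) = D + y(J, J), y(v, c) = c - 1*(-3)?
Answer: -53360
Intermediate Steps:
D = -47 (D = 2 - (5 + 2)² = 2 - 1*7² = 2 - 1*49 = 2 - 49 = -47)
y(v, c) = 3 + c (y(v, c) = c + 3 = 3 + c)
x(J) = -44 + J (x(J) = -47 + (3 + J) = -44 + J)
(x(X(4, -4))*(-40))*(-29) = ((-44 - 2)*(-40))*(-29) = -46*(-40)*(-29) = 1840*(-29) = -53360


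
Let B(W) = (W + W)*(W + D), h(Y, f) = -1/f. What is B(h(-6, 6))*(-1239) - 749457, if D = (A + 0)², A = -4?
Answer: -4457507/6 ≈ -7.4292e+5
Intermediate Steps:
D = 16 (D = (-4 + 0)² = (-4)² = 16)
B(W) = 2*W*(16 + W) (B(W) = (W + W)*(W + 16) = (2*W)*(16 + W) = 2*W*(16 + W))
B(h(-6, 6))*(-1239) - 749457 = (2*(-1/6)*(16 - 1/6))*(-1239) - 749457 = (2*(-1*⅙)*(16 - 1*⅙))*(-1239) - 749457 = (2*(-⅙)*(16 - ⅙))*(-1239) - 749457 = (2*(-⅙)*(95/6))*(-1239) - 749457 = -95/18*(-1239) - 749457 = 39235/6 - 749457 = -4457507/6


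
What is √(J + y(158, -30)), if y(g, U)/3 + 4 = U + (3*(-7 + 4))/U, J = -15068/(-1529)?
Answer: I*√21331675310/15290 ≈ 9.5522*I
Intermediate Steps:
J = 15068/1529 (J = -15068*(-1/1529) = 15068/1529 ≈ 9.8548)
y(g, U) = -12 - 27/U + 3*U (y(g, U) = -12 + 3*(U + (3*(-7 + 4))/U) = -12 + 3*(U + (3*(-3))/U) = -12 + 3*(U - 9/U) = -12 + (-27/U + 3*U) = -12 - 27/U + 3*U)
√(J + y(158, -30)) = √(15068/1529 + (-12 - 27/(-30) + 3*(-30))) = √(15068/1529 + (-12 - 27*(-1/30) - 90)) = √(15068/1529 + (-12 + 9/10 - 90)) = √(15068/1529 - 1011/10) = √(-1395139/15290) = I*√21331675310/15290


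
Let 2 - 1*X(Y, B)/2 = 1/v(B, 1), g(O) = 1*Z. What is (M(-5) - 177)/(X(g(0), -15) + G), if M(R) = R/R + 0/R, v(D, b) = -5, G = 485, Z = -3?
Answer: -880/2447 ≈ -0.35962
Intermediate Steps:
g(O) = -3 (g(O) = 1*(-3) = -3)
X(Y, B) = 22/5 (X(Y, B) = 4 - 2/(-5) = 4 - 2*(-1/5) = 4 + 2/5 = 22/5)
M(R) = 1 (M(R) = 1 + 0 = 1)
(M(-5) - 177)/(X(g(0), -15) + G) = (1 - 177)/(22/5 + 485) = -176/2447/5 = -176*5/2447 = -880/2447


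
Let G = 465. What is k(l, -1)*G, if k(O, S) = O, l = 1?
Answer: 465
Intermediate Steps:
k(l, -1)*G = 1*465 = 465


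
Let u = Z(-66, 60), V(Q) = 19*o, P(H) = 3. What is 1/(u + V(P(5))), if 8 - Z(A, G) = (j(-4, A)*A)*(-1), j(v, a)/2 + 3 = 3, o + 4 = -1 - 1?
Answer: -1/106 ≈ -0.0094340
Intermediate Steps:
o = -6 (o = -4 + (-1 - 1) = -4 - 2 = -6)
j(v, a) = 0 (j(v, a) = -6 + 2*3 = -6 + 6 = 0)
Z(A, G) = 8 (Z(A, G) = 8 - 0*A*(-1) = 8 - 0*(-1) = 8 - 1*0 = 8 + 0 = 8)
V(Q) = -114 (V(Q) = 19*(-6) = -114)
u = 8
1/(u + V(P(5))) = 1/(8 - 114) = 1/(-106) = -1/106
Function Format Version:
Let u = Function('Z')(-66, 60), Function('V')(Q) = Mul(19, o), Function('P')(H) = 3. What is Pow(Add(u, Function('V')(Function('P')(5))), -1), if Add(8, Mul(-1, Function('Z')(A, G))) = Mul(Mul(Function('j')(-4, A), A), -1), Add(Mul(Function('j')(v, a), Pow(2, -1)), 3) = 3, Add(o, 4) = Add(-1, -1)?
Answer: Rational(-1, 106) ≈ -0.0094340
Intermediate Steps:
o = -6 (o = Add(-4, Add(-1, -1)) = Add(-4, -2) = -6)
Function('j')(v, a) = 0 (Function('j')(v, a) = Add(-6, Mul(2, 3)) = Add(-6, 6) = 0)
Function('Z')(A, G) = 8 (Function('Z')(A, G) = Add(8, Mul(-1, Mul(Mul(0, A), -1))) = Add(8, Mul(-1, Mul(0, -1))) = Add(8, Mul(-1, 0)) = Add(8, 0) = 8)
Function('V')(Q) = -114 (Function('V')(Q) = Mul(19, -6) = -114)
u = 8
Pow(Add(u, Function('V')(Function('P')(5))), -1) = Pow(Add(8, -114), -1) = Pow(-106, -1) = Rational(-1, 106)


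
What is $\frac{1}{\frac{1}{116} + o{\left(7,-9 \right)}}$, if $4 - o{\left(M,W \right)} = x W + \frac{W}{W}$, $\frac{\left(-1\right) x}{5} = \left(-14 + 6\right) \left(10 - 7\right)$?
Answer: $\frac{116}{125629} \approx 0.00092335$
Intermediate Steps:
$x = 120$ ($x = - 5 \left(-14 + 6\right) \left(10 - 7\right) = - 5 \left(\left(-8\right) 3\right) = \left(-5\right) \left(-24\right) = 120$)
$o{\left(M,W \right)} = 3 - 120 W$ ($o{\left(M,W \right)} = 4 - \left(120 W + \frac{W}{W}\right) = 4 - \left(120 W + 1\right) = 4 - \left(1 + 120 W\right) = 3 - 120 W$)
$\frac{1}{\frac{1}{116} + o{\left(7,-9 \right)}} = \frac{1}{\frac{1}{116} + \left(3 - -1080\right)} = \frac{1}{\frac{1}{116} + \left(3 + 1080\right)} = \frac{1}{\frac{1}{116} + 1083} = \frac{1}{\frac{125629}{116}} = \frac{116}{125629}$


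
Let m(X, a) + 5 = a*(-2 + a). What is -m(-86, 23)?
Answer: -478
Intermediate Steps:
m(X, a) = -5 + a*(-2 + a)
-m(-86, 23) = -(-5 + 23² - 2*23) = -(-5 + 529 - 46) = -1*478 = -478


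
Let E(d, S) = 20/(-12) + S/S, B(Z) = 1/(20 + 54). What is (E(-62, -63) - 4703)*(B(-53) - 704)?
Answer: 245037515/74 ≈ 3.3113e+6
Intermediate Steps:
B(Z) = 1/74
E(d, S) = -⅔ (E(d, S) = 20*(-1/12) + 1 = -5/3 + 1 = -⅔)
(E(-62, -63) - 4703)*(B(-53) - 704) = (-⅔ - 4703)*(1/74 - 704) = -14111/3*(-52095/74) = 245037515/74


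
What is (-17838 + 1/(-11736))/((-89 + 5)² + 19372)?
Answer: -209346769/310159008 ≈ -0.67497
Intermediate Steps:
(-17838 + 1/(-11736))/((-89 + 5)² + 19372) = (-17838 - 1/11736)/((-84)² + 19372) = -209346769/(11736*(7056 + 19372)) = -209346769/11736/26428 = -209346769/11736*1/26428 = -209346769/310159008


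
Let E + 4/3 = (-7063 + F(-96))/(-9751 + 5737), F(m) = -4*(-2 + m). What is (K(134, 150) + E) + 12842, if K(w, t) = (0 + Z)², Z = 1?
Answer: 51553121/4014 ≈ 12843.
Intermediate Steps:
F(m) = 8 - 4*m
K(w, t) = 1 (K(w, t) = (0 + 1)² = 1² = 1)
E = 1319/4014 (E = -4/3 + (-7063 + (8 - 4*(-96)))/(-9751 + 5737) = -4/3 + (-7063 + (8 + 384))/(-4014) = -4/3 + (-7063 + 392)*(-1/4014) = -4/3 - 6671*(-1/4014) = -4/3 + 6671/4014 = 1319/4014 ≈ 0.32860)
(K(134, 150) + E) + 12842 = (1 + 1319/4014) + 12842 = 5333/4014 + 12842 = 51553121/4014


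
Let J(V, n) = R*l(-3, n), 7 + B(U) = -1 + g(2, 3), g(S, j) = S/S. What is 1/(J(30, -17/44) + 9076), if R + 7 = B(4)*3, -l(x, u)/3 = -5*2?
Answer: 1/8236 ≈ 0.00012142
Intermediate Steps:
g(S, j) = 1
l(x, u) = 30 (l(x, u) = -(-15)*2 = -3*(-10) = 30)
B(U) = -7 (B(U) = -7 + (-1 + 1) = -7 + 0 = -7)
R = -28 (R = -7 - 7*3 = -7 - 21 = -28)
J(V, n) = -840 (J(V, n) = -28*30 = -840)
1/(J(30, -17/44) + 9076) = 1/(-840 + 9076) = 1/8236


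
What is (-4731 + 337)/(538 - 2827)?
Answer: 4394/2289 ≈ 1.9196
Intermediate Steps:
(-4731 + 337)/(538 - 2827) = -4394/(-2289) = -4394*(-1/2289) = 4394/2289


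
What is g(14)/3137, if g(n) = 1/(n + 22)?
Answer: 1/112932 ≈ 8.8549e-6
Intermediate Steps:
g(n) = 1/(22 + n)
g(14)/3137 = 1/((22 + 14)*3137) = (1/3137)/36 = (1/36)*(1/3137) = 1/112932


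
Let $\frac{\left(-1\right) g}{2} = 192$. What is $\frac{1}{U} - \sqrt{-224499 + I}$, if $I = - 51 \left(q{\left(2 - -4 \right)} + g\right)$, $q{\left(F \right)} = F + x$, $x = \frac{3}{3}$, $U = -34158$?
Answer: $- \frac{1}{34158} - 6 i \sqrt{5702} \approx -2.9276 \cdot 10^{-5} - 453.07 i$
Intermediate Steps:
$x = 1$ ($x = 3 \cdot \frac{1}{3} = 1$)
$q{\left(F \right)} = 1 + F$ ($q{\left(F \right)} = F + 1 = 1 + F$)
$g = -384$ ($g = \left(-2\right) 192 = -384$)
$I = 19227$ ($I = - 51 \left(\left(1 + \left(2 - -4\right)\right) - 384\right) = - 51 \left(\left(1 + \left(2 + 4\right)\right) - 384\right) = - 51 \left(\left(1 + 6\right) - 384\right) = - 51 \left(7 - 384\right) = \left(-51\right) \left(-377\right) = 19227$)
$\frac{1}{U} - \sqrt{-224499 + I} = \frac{1}{-34158} - \sqrt{-224499 + 19227} = - \frac{1}{34158} - \sqrt{-205272} = - \frac{1}{34158} - 6 i \sqrt{5702}$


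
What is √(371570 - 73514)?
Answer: 2*√74514 ≈ 545.95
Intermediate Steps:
√(371570 - 73514) = √298056 = 2*√74514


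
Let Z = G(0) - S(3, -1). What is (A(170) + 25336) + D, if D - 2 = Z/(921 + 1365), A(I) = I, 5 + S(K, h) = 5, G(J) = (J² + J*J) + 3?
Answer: 19437097/762 ≈ 25508.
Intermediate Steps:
G(J) = 3 + 2*J² (G(J) = (J² + J²) + 3 = 2*J² + 3 = 3 + 2*J²)
S(K, h) = 0 (S(K, h) = -5 + 5 = 0)
Z = 3 (Z = (3 + 2*0²) - 1*0 = (3 + 2*0) + 0 = (3 + 0) + 0 = 3 + 0 = 3)
D = 1525/762 (D = 2 + 3/(921 + 1365) = 2 + 3/2286 = 2 + (1/2286)*3 = 2 + 1/762 = 1525/762 ≈ 2.0013)
(A(170) + 25336) + D = (170 + 25336) + 1525/762 = 25506 + 1525/762 = 19437097/762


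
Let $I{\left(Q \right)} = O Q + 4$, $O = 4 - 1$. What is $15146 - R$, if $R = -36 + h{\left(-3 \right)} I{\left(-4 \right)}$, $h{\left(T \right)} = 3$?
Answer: $15206$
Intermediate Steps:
$O = 3$ ($O = 4 - 1 = 3$)
$I{\left(Q \right)} = 4 + 3 Q$ ($I{\left(Q \right)} = 3 Q + 4 = 4 + 3 Q$)
$R = -60$ ($R = -36 + 3 \left(4 + 3 \left(-4\right)\right) = -36 + 3 \left(4 - 12\right) = -36 + 3 \left(-8\right) = -36 - 24 = -60$)
$15146 - R = 15146 - -60 = 15146 + 60 = 15206$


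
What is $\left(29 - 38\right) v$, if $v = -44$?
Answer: $396$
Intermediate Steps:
$\left(29 - 38\right) v = \left(29 - 38\right) \left(-44\right) = \left(-9\right) \left(-44\right) = 396$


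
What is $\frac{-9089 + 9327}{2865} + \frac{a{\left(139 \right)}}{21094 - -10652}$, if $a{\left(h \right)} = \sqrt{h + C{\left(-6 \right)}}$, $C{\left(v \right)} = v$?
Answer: $\frac{238}{2865} + \frac{\sqrt{133}}{31746} \approx 0.083435$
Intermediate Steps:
$a{\left(h \right)} = \sqrt{-6 + h}$ ($a{\left(h \right)} = \sqrt{h - 6} = \sqrt{-6 + h}$)
$\frac{-9089 + 9327}{2865} + \frac{a{\left(139 \right)}}{21094 - -10652} = \frac{-9089 + 9327}{2865} + \frac{\sqrt{-6 + 139}}{21094 - -10652} = 238 \cdot \frac{1}{2865} + \frac{\sqrt{133}}{21094 + 10652} = \frac{238}{2865} + \frac{\sqrt{133}}{31746}$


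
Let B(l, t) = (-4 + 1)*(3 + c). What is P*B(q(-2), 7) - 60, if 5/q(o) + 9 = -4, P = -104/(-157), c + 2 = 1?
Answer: -10044/157 ≈ -63.975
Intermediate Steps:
c = -1 (c = -2 + 1 = -1)
P = 104/157 (P = -104*(-1/157) = 104/157 ≈ 0.66242)
q(o) = -5/13 (q(o) = 5/(-9 - 4) = 5/(-13) = 5*(-1/13) = -5/13)
B(l, t) = -6 (B(l, t) = (-4 + 1)*(3 - 1) = -3*2 = -6)
P*B(q(-2), 7) - 60 = (104/157)*(-6) - 60 = -624/157 - 60 = -10044/157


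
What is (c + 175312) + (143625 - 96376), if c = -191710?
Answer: 30851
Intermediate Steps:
(c + 175312) + (143625 - 96376) = (-191710 + 175312) + (143625 - 96376) = -16398 + 47249 = 30851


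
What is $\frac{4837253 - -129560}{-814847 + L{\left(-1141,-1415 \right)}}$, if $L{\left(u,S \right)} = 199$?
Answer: $- \frac{4966813}{814648} \approx -6.0969$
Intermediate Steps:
$\frac{4837253 - -129560}{-814847 + L{\left(-1141,-1415 \right)}} = \frac{4837253 - -129560}{-814847 + 199} = \frac{4837253 + 129560}{-814648} = 4966813 \left(- \frac{1}{814648}\right) = - \frac{4966813}{814648}$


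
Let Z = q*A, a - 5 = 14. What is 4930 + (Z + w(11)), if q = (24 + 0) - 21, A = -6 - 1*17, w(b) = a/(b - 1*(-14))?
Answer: 121544/25 ≈ 4861.8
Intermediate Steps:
a = 19 (a = 5 + 14 = 19)
w(b) = 19/(14 + b) (w(b) = 19/(b - 1*(-14)) = 19/(b + 14) = 19/(14 + b))
A = -23 (A = -6 - 17 = -23)
q = 3 (q = 24 - 21 = 3)
Z = -69 (Z = 3*(-23) = -69)
4930 + (Z + w(11)) = 4930 + (-69 + 19/(14 + 11)) = 4930 + (-69 + 19/25) = 4930 - 1706/25 = 121544/25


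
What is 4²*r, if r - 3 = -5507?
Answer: -88064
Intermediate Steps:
r = -5504 (r = 3 - 5507 = -5504)
4²*r = 4²*(-5504) = 16*(-5504) = -88064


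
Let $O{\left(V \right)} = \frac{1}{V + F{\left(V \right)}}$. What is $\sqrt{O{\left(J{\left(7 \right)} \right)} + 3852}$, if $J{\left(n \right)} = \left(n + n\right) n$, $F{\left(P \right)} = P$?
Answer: $\frac{\sqrt{754993}}{14} \approx 62.065$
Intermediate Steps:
$J{\left(n \right)} = 2 n^{2}$ ($J{\left(n \right)} = 2 n n = 2 n^{2}$)
$O{\left(V \right)} = \frac{1}{2 V}$ ($O{\left(V \right)} = \frac{1}{V + V} = \frac{1}{2 V}$)
$\sqrt{O{\left(J{\left(7 \right)} \right)} + 3852} = \sqrt{\frac{1}{2 \cdot 2 \cdot 7^{2}} + 3852} = \sqrt{\frac{1}{2 \cdot 2 \cdot 49} + 3852} = \sqrt{\frac{1}{2 \cdot 98} + 3852} = \sqrt{\frac{1}{2} \cdot \frac{1}{98} + 3852} = \sqrt{\frac{1}{196} + 3852} = \sqrt{\frac{754993}{196}} = \frac{\sqrt{754993}}{14}$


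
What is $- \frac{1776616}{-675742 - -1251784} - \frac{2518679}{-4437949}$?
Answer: $- \frac{3216833156033}{1278222508929} \approx -2.5166$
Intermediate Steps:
$- \frac{1776616}{-675742 - -1251784} - \frac{2518679}{-4437949} = - \frac{1776616}{-675742 + 1251784} - - \frac{2518679}{4437949} = - \frac{1776616}{576042} + \frac{2518679}{4437949} = \left(-1776616\right) \frac{1}{576042} + \frac{2518679}{4437949} = - \frac{888308}{288021} + \frac{2518679}{4437949} = - \frac{3216833156033}{1278222508929}$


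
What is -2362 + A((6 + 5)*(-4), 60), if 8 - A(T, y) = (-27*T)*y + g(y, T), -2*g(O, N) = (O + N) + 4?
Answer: -73624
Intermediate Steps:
g(O, N) = -2 - N/2 - O/2 (g(O, N) = -((O + N) + 4)/2 = -((N + O) + 4)/2 = -(4 + N + O)/2 = -2 - N/2 - O/2)
A(T, y) = 10 + T/2 + y/2 + 27*T*y (A(T, y) = 8 - ((-27*T)*y + (-2 - T/2 - y/2)) = 8 - (-27*T*y + (-2 - T/2 - y/2)) = 8 - (-2 - T/2 - y/2 - 27*T*y) = 8 + (2 + T/2 + y/2 + 27*T*y) = 10 + T/2 + y/2 + 27*T*y)
-2362 + A((6 + 5)*(-4), 60) = -2362 + (10 + ((6 + 5)*(-4))/2 + (½)*60 + 27*((6 + 5)*(-4))*60) = -2362 + (10 + (11*(-4))/2 + 30 + 27*(11*(-4))*60) = -2362 + (10 + (½)*(-44) + 30 + 27*(-44)*60) = -2362 + (10 - 22 + 30 - 71280) = -2362 - 71262 = -73624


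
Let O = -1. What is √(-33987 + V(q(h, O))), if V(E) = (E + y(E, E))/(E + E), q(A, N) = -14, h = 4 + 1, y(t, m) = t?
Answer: I*√33986 ≈ 184.35*I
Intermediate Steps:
h = 5
V(E) = 1 (V(E) = (E + E)/(E + E) = (2*E)/((2*E)) = (2*E)*(1/(2*E)) = 1)
√(-33987 + V(q(h, O))) = √(-33987 + 1) = √(-33986) = I*√33986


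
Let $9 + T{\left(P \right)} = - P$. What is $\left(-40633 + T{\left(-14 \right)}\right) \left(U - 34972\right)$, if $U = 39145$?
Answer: $-169540644$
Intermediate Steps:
$T{\left(P \right)} = -9 - P$
$\left(-40633 + T{\left(-14 \right)}\right) \left(U - 34972\right) = \left(-40633 - -5\right) \left(39145 - 34972\right) = \left(-40633 + \left(-9 + 14\right)\right) 4173 = \left(-40633 + 5\right) 4173 = \left(-40628\right) 4173 = -169540644$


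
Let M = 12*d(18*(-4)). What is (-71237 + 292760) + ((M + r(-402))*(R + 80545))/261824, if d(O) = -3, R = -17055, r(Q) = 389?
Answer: 29011224961/130912 ≈ 2.2161e+5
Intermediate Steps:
M = -36 (M = 12*(-3) = -36)
(-71237 + 292760) + ((M + r(-402))*(R + 80545))/261824 = (-71237 + 292760) + ((-36 + 389)*(-17055 + 80545))/261824 = 221523 + (353*63490)*(1/261824) = 221523 + 22411970*(1/261824) = 221523 + 11205985/130912 = 29011224961/130912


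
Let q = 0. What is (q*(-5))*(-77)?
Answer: 0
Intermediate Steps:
(q*(-5))*(-77) = (0*(-5))*(-77) = 0*(-77) = 0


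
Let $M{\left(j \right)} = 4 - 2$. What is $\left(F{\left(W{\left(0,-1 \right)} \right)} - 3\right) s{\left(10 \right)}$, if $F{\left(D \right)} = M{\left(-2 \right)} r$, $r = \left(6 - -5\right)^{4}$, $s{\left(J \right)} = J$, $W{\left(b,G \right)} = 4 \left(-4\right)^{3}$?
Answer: $292790$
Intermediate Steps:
$M{\left(j \right)} = 2$ ($M{\left(j \right)} = 4 - 2 = 2$)
$W{\left(b,G \right)} = -256$ ($W{\left(b,G \right)} = 4 \left(-64\right) = -256$)
$r = 14641$ ($r = \left(6 + 5\right)^{4} = 11^{4} = 14641$)
$F{\left(D \right)} = 29282$ ($F{\left(D \right)} = 2 \cdot 14641 = 29282$)
$\left(F{\left(W{\left(0,-1 \right)} \right)} - 3\right) s{\left(10 \right)} = \left(29282 - 3\right) 10 = 29279 \cdot 10 = 292790$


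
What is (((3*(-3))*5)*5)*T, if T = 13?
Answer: -2925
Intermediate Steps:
(((3*(-3))*5)*5)*T = (((3*(-3))*5)*5)*13 = (-9*5*5)*13 = -45*5*13 = -225*13 = -2925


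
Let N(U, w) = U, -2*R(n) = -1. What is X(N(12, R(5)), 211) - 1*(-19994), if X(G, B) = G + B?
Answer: 20217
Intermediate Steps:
R(n) = 1/2 (R(n) = -1/2*(-1) = 1/2)
X(G, B) = B + G
X(N(12, R(5)), 211) - 1*(-19994) = (211 + 12) - 1*(-19994) = 223 + 19994 = 20217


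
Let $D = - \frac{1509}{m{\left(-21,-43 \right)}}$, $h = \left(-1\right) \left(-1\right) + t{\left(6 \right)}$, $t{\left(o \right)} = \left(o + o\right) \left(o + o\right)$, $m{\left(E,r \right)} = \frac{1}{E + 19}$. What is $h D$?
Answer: $437610$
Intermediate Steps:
$m{\left(E,r \right)} = \frac{1}{19 + E}$
$t{\left(o \right)} = 4 o^{2}$ ($t{\left(o \right)} = 2 o 2 o = 4 o^{2}$)
$h = 145$ ($h = \left(-1\right) \left(-1\right) + 4 \cdot 6^{2} = 1 + 4 \cdot 36 = 1 + 144 = 145$)
$D = 3018$ ($D = - \frac{1509}{\frac{1}{19 - 21}} = - \frac{1509}{\frac{1}{-2}} = - \frac{1509}{- \frac{1}{2}} = \left(-1509\right) \left(-2\right) = 3018$)
$h D = 145 \cdot 3018 = 437610$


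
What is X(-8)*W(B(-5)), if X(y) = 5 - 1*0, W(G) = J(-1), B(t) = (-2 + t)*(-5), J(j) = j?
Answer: -5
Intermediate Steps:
B(t) = 10 - 5*t
W(G) = -1
X(y) = 5 (X(y) = 5 + 0 = 5)
X(-8)*W(B(-5)) = 5*(-1) = -5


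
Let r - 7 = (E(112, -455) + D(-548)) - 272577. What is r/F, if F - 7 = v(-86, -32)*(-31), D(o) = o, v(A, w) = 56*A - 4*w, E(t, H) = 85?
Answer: -91011/48445 ≈ -1.8786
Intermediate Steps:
v(A, w) = -4*w + 56*A
F = 145335 (F = 7 + (-4*(-32) + 56*(-86))*(-31) = 7 + (128 - 4816)*(-31) = 7 - 4688*(-31) = 7 + 145328 = 145335)
r = -273033 (r = 7 + ((85 - 548) - 272577) = 7 + (-463 - 272577) = 7 - 273040 = -273033)
r/F = -273033/145335 = -273033*1/145335 = -91011/48445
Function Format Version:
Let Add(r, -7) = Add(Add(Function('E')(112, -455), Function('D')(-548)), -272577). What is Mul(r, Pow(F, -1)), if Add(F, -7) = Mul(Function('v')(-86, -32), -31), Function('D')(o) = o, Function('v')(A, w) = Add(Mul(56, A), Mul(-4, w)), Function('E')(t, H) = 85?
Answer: Rational(-91011, 48445) ≈ -1.8786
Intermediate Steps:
Function('v')(A, w) = Add(Mul(-4, w), Mul(56, A))
F = 145335 (F = Add(7, Mul(Add(Mul(-4, -32), Mul(56, -86)), -31)) = Add(7, Mul(Add(128, -4816), -31)) = Add(7, Mul(-4688, -31)) = Add(7, 145328) = 145335)
r = -273033 (r = Add(7, Add(Add(85, -548), -272577)) = Add(7, Add(-463, -272577)) = Add(7, -273040) = -273033)
Mul(r, Pow(F, -1)) = Mul(-273033, Pow(145335, -1)) = Mul(-273033, Rational(1, 145335)) = Rational(-91011, 48445)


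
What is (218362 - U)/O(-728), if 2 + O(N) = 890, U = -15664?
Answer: 117013/444 ≈ 263.54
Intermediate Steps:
O(N) = 888 (O(N) = -2 + 890 = 888)
(218362 - U)/O(-728) = (218362 - 1*(-15664))/888 = (218362 + 15664)*(1/888) = 234026*(1/888) = 117013/444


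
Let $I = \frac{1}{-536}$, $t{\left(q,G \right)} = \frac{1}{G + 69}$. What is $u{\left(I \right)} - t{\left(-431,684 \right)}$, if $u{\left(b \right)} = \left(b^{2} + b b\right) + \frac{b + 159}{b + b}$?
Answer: $- \frac{4609155877151}{108166944} \approx -42612.0$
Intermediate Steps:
$t{\left(q,G \right)} = \frac{1}{69 + G}$
$I = - \frac{1}{536} \approx -0.0018657$
$u{\left(b \right)} = 2 b^{2} + \frac{159 + b}{2 b}$ ($u{\left(b \right)} = \left(b^{2} + b^{2}\right) + \frac{159 + b}{2 b} = 2 b^{2} + \left(159 + b\right) \frac{1}{2 b} = 2 b^{2} + \frac{159 + b}{2 b}$)
$u{\left(I \right)} - t{\left(-431,684 \right)} = \frac{159 - \frac{1}{536} + 4 \left(- \frac{1}{536}\right)^{3}}{2 \left(- \frac{1}{536}\right)} - \frac{1}{69 + 684} = \frac{1}{2} \left(-536\right) \left(159 - \frac{1}{536} + 4 \left(- \frac{1}{153990656}\right)\right) - \frac{1}{753} = \frac{1}{2} \left(-536\right) \left(159 - \frac{1}{536} - \frac{1}{38497664}\right) - \frac{1}{753} = \frac{1}{2} \left(-536\right) \frac{6121056751}{38497664} - \frac{1}{753} = - \frac{6121056751}{143648} - \frac{1}{753} = - \frac{4609155877151}{108166944}$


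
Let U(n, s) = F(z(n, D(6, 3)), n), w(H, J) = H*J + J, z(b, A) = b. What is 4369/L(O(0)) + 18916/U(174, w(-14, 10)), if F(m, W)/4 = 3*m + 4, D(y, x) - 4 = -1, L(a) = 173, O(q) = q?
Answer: 3116211/90998 ≈ 34.245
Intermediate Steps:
D(y, x) = 3 (D(y, x) = 4 - 1 = 3)
w(H, J) = J + H*J
F(m, W) = 16 + 12*m (F(m, W) = 4*(3*m + 4) = 4*(4 + 3*m) = 16 + 12*m)
U(n, s) = 16 + 12*n
4369/L(O(0)) + 18916/U(174, w(-14, 10)) = 4369/173 + 18916/(16 + 12*174) = 4369*(1/173) + 18916/(16 + 2088) = 4369/173 + 18916/2104 = 4369/173 + 18916*(1/2104) = 4369/173 + 4729/526 = 3116211/90998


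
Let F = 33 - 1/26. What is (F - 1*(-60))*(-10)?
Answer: -12085/13 ≈ -929.62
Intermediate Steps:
F = 857/26 (F = 33 - 1*1/26 = 33 - 1/26 = 857/26 ≈ 32.962)
(F - 1*(-60))*(-10) = (857/26 - 1*(-60))*(-10) = (857/26 + 60)*(-10) = (2417/26)*(-10) = -12085/13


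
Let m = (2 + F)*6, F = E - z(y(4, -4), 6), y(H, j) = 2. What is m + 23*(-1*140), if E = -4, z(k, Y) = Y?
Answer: -3268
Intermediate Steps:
F = -10 (F = -4 - 1*6 = -4 - 6 = -10)
m = -48 (m = (2 - 10)*6 = -8*6 = -48)
m + 23*(-1*140) = -48 + 23*(-1*140) = -48 + 23*(-140) = -48 - 3220 = -3268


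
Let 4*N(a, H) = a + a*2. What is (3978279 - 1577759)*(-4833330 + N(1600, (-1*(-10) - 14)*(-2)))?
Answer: -11599624707600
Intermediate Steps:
N(a, H) = 3*a/4 (N(a, H) = (a + a*2)/4 = (a + 2*a)/4 = (3*a)/4 = 3*a/4)
(3978279 - 1577759)*(-4833330 + N(1600, (-1*(-10) - 14)*(-2))) = (3978279 - 1577759)*(-4833330 + (¾)*1600) = 2400520*(-4833330 + 1200) = 2400520*(-4832130) = -11599624707600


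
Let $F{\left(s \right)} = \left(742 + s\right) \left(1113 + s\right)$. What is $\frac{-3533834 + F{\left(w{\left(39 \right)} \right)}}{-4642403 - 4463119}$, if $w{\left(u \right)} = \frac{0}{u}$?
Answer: $\frac{1353994}{4552761} \approx 0.2974$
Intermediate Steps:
$w{\left(u \right)} = 0$
$\frac{-3533834 + F{\left(w{\left(39 \right)} \right)}}{-4642403 - 4463119} = \frac{-3533834 + \left(825846 + 0^{2} + 1855 \cdot 0\right)}{-4642403 - 4463119} = \frac{-3533834 + \left(825846 + 0 + 0\right)}{-9105522} = \left(-3533834 + 825846\right) \left(- \frac{1}{9105522}\right) = \left(-2707988\right) \left(- \frac{1}{9105522}\right) = \frac{1353994}{4552761}$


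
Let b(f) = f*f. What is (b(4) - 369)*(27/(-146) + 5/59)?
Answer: 304639/8614 ≈ 35.366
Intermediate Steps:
b(f) = f**2
(b(4) - 369)*(27/(-146) + 5/59) = (4**2 - 369)*(27/(-146) + 5/59) = (16 - 369)*(27*(-1/146) + 5*(1/59)) = -353*(-27/146 + 5/59) = -353*(-863/8614) = 304639/8614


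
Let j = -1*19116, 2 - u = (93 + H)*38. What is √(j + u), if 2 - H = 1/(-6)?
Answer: I*√204573/3 ≈ 150.77*I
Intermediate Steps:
H = 13/6 (H = 2 - 1/(-6) = 2 - 1*(-⅙) = 2 + ⅙ = 13/6 ≈ 2.1667)
u = -10843/3 (u = 2 - (93 + 13/6)*38 = 2 - 571*38/6 = 2 - 1*10849/3 = 2 - 10849/3 = -10843/3 ≈ -3614.3)
j = -19116
√(j + u) = √(-19116 - 10843/3) = √(-68191/3) = I*√204573/3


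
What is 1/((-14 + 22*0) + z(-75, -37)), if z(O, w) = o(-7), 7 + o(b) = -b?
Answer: -1/14 ≈ -0.071429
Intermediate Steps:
o(b) = -7 - b
z(O, w) = 0 (z(O, w) = -7 - 1*(-7) = -7 + 7 = 0)
1/((-14 + 22*0) + z(-75, -37)) = 1/((-14 + 22*0) + 0) = 1/((-14 + 0) + 0) = 1/(-14 + 0) = 1/(-14) = -1/14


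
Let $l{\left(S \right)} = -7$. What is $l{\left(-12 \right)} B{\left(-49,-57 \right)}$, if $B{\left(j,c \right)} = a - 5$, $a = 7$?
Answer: $-14$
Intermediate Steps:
$B{\left(j,c \right)} = 2$ ($B{\left(j,c \right)} = 7 - 5 = 2$)
$l{\left(-12 \right)} B{\left(-49,-57 \right)} = \left(-7\right) 2 = -14$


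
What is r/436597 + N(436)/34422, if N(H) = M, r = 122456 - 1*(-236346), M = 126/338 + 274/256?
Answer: 267183591877157/325097419116288 ≈ 0.82186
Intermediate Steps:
M = 31217/21632 (M = 126*(1/338) + 274*(1/256) = 63/169 + 137/128 = 31217/21632 ≈ 1.4431)
r = 358802 (r = 122456 + 236346 = 358802)
N(H) = 31217/21632
r/436597 + N(436)/34422 = 358802/436597 + (31217/21632)/34422 = 358802*(1/436597) + (31217/21632)*(1/34422) = 358802/436597 + 31217/744616704 = 267183591877157/325097419116288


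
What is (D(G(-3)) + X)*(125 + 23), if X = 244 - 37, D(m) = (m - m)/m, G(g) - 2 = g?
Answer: 30636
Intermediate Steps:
G(g) = 2 + g
D(m) = 0 (D(m) = 0/m = 0)
X = 207
(D(G(-3)) + X)*(125 + 23) = (0 + 207)*(125 + 23) = 207*148 = 30636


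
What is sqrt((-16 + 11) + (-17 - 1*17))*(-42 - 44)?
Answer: -86*I*sqrt(39) ≈ -537.07*I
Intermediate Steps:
sqrt((-16 + 11) + (-17 - 1*17))*(-42 - 44) = sqrt(-5 + (-17 - 17))*(-86) = sqrt(-5 - 34)*(-86) = sqrt(-39)*(-86) = (I*sqrt(39))*(-86) = -86*I*sqrt(39)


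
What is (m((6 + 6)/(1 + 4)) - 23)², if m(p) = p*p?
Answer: 185761/625 ≈ 297.22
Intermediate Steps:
m(p) = p²
(m((6 + 6)/(1 + 4)) - 23)² = (((6 + 6)/(1 + 4))² - 23)² = ((12/5)² - 23)² = (144/25 - 23)² = (-431/25)² = 185761/625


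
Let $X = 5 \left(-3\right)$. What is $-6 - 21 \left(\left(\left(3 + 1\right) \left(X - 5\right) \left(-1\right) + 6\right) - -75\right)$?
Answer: $-3387$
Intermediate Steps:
$X = -15$
$-6 - 21 \left(\left(\left(3 + 1\right) \left(X - 5\right) \left(-1\right) + 6\right) - -75\right) = -6 - 21 \left(\left(\left(3 + 1\right) \left(-15 - 5\right) \left(-1\right) + 6\right) - -75\right) = -6 - 21 \left(\left(4 \left(-20\right) \left(-1\right) + 6\right) + 75\right) = -6 - 21 \left(\left(\left(-80\right) \left(-1\right) + 6\right) + 75\right) = -6 - 21 \left(\left(80 + 6\right) + 75\right) = -6 - 21 \left(86 + 75\right) = -6 - 3381 = -3387$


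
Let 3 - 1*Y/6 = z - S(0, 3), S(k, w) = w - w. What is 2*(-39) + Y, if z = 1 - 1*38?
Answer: 162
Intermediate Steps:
z = -37 (z = 1 - 38 = -37)
S(k, w) = 0
Y = 240 (Y = 18 - 6*(-37 - 1*0) = 18 - 6*(-37 + 0) = 18 - 6*(-37) = 18 + 222 = 240)
2*(-39) + Y = 2*(-39) + 240 = -78 + 240 = 162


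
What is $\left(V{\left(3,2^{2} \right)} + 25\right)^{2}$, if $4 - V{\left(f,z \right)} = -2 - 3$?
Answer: $1156$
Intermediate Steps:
$V{\left(f,z \right)} = 9$ ($V{\left(f,z \right)} = 4 - \left(-2 - 3\right) = 4 - -5 = 4 + 5 = 9$)
$\left(V{\left(3,2^{2} \right)} + 25\right)^{2} = \left(9 + 25\right)^{2} = 34^{2} = 1156$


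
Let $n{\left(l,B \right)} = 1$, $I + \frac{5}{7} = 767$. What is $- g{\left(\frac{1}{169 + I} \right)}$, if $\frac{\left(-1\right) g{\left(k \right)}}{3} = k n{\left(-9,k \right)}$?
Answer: $\frac{21}{6547} \approx 0.0032076$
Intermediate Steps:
$I = \frac{5364}{7}$ ($I = - \frac{5}{7} + 767 = \frac{5364}{7} \approx 766.29$)
$g{\left(k \right)} = - 3 k$ ($g{\left(k \right)} = - 3 k 1 = - 3 k$)
$- g{\left(\frac{1}{169 + I} \right)} = - \frac{-3}{169 + \frac{5364}{7}} = - \frac{-3}{\frac{6547}{7}} = - \frac{\left(-3\right) 7}{6547} = \left(-1\right) \left(- \frac{21}{6547}\right) = \frac{21}{6547}$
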